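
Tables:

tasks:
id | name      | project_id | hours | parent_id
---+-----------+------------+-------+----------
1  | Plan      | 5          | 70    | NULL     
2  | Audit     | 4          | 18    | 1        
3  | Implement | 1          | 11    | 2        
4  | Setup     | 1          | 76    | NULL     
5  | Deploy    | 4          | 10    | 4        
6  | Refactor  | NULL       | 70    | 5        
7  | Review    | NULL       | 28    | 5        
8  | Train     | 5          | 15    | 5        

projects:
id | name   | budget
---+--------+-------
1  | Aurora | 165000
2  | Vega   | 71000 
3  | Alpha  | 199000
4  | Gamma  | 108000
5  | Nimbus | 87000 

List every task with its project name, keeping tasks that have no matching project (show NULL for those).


LEFT JOIN keeps every row from tasks (the left table); where project_id has no match in projects, the project columns become NULL. Walk through each task:
  - task 1 (Plan): project_id=5 -> matches Nimbus
  - task 2 (Audit): project_id=4 -> matches Gamma
  - task 3 (Implement): project_id=1 -> matches Aurora
  - task 4 (Setup): project_id=1 -> matches Aurora
  - task 5 (Deploy): project_id=4 -> matches Gamma
  - task 6 (Refactor): project_id=NULL, no match -> kept with NULL
  - task 7 (Review): project_id=NULL, no match -> kept with NULL
  - task 8 (Train): project_id=5 -> matches Nimbus
All 8 rows appear; 2 have NULL project.

SQL:
SELECT a.name, b.name AS project
FROM tasks a
LEFT JOIN projects b ON a.project_id = b.id

Result:
name      | project
----------+--------
Plan      | Nimbus 
Audit     | Gamma  
Implement | Aurora 
Setup     | Aurora 
Deploy    | Gamma  
Refactor  | NULL   
Review    | NULL   
Train     | Nimbus 


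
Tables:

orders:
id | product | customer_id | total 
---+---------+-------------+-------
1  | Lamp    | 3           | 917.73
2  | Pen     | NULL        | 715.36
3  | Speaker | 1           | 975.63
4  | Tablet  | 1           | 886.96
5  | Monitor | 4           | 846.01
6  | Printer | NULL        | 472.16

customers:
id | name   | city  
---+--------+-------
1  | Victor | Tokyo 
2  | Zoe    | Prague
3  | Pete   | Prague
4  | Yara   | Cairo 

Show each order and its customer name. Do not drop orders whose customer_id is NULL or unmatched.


LEFT JOIN keeps every row from orders (the left table); where customer_id has no match in customers, the customer columns become NULL. Walk through each order:
  - order 1 (Lamp): customer_id=3 -> matches Pete
  - order 2 (Pen): customer_id=NULL, no match -> kept with NULL
  - order 3 (Speaker): customer_id=1 -> matches Victor
  - order 4 (Tablet): customer_id=1 -> matches Victor
  - order 5 (Monitor): customer_id=4 -> matches Yara
  - order 6 (Printer): customer_id=NULL, no match -> kept with NULL
All 6 rows appear; 2 have NULL customer.

SQL:
SELECT a.product, b.name AS customer
FROM orders a
LEFT JOIN customers b ON a.customer_id = b.id

Result:
product | customer
--------+---------
Lamp    | Pete    
Pen     | NULL    
Speaker | Victor  
Tablet  | Victor  
Monitor | Yara    
Printer | NULL    


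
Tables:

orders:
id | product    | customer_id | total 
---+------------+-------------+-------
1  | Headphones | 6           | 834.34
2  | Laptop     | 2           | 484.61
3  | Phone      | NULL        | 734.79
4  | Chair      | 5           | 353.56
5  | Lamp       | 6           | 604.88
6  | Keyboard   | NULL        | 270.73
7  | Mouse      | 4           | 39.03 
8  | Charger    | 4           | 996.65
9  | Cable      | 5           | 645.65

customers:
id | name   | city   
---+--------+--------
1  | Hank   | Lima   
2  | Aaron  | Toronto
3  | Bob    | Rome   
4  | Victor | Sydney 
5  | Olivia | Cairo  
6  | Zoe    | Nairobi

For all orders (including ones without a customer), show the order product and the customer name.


LEFT JOIN keeps every row from orders (the left table); where customer_id has no match in customers, the customer columns become NULL. Walk through each order:
  - order 1 (Headphones): customer_id=6 -> matches Zoe
  - order 2 (Laptop): customer_id=2 -> matches Aaron
  - order 3 (Phone): customer_id=NULL, no match -> kept with NULL
  - order 4 (Chair): customer_id=5 -> matches Olivia
  - order 5 (Lamp): customer_id=6 -> matches Zoe
  - order 6 (Keyboard): customer_id=NULL, no match -> kept with NULL
  - order 7 (Mouse): customer_id=4 -> matches Victor
  - order 8 (Charger): customer_id=4 -> matches Victor
  - order 9 (Cable): customer_id=5 -> matches Olivia
All 9 rows appear; 2 have NULL customer.

SQL:
SELECT a.product, b.name AS customer
FROM orders a
LEFT JOIN customers b ON a.customer_id = b.id

Result:
product    | customer
-----------+---------
Headphones | Zoe     
Laptop     | Aaron   
Phone      | NULL    
Chair      | Olivia  
Lamp       | Zoe     
Keyboard   | NULL    
Mouse      | Victor  
Charger    | Victor  
Cable      | Olivia  


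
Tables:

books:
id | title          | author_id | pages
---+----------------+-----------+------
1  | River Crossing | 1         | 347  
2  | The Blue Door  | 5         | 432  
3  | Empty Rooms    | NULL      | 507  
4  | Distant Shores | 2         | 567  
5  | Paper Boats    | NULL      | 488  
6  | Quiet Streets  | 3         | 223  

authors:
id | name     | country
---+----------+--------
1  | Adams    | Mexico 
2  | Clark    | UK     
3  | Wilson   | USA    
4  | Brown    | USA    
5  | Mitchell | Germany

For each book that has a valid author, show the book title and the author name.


INNER JOIN keeps only books rows whose author_id matches an id in authors. Walk through each book:
  - book 1 (River Crossing): author_id=1 -> matches Adams
  - book 2 (The Blue Door): author_id=5 -> matches Mitchell
  - book 3 (Empty Rooms): author_id=NULL, no match -> dropped
  - book 4 (Distant Shores): author_id=2 -> matches Clark
  - book 5 (Paper Boats): author_id=NULL, no match -> dropped
  - book 6 (Quiet Streets): author_id=3 -> matches Wilson
So 2 of 6 rows are dropped.

SQL:
SELECT a.title, b.name AS author
FROM books a
INNER JOIN authors b ON a.author_id = b.id

Result:
title          | author  
---------------+---------
River Crossing | Adams   
The Blue Door  | Mitchell
Distant Shores | Clark   
Quiet Streets  | Wilson  


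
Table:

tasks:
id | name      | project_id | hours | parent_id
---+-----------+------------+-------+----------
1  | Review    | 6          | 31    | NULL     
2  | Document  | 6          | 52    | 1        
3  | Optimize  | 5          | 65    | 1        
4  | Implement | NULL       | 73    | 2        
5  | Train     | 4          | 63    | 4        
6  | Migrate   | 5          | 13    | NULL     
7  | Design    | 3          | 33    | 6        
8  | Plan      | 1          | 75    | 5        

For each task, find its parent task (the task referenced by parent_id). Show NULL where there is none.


This is a self-join: tasks is joined to a second copy of itself, matching each row's parent_id to another row's id. Use LEFT JOIN so rows with parent_id=NULL are kept.
  - task 1 (Review): parent_id=NULL -> NULL
  - task 2 (Document): parent_id=1 -> Review
  - task 3 (Optimize): parent_id=1 -> Review
  - task 4 (Implement): parent_id=2 -> Document
  - task 5 (Train): parent_id=4 -> Implement
  - task 6 (Migrate): parent_id=NULL -> NULL
  - task 7 (Design): parent_id=6 -> Migrate
  - task 8 (Plan): parent_id=5 -> Train

SQL:
SELECT a.name AS item, b.name AS parent
FROM tasks a
LEFT JOIN tasks b ON a.parent_id = b.id

Result:
item      | parent   
----------+----------
Review    | NULL     
Document  | Review   
Optimize  | Review   
Implement | Document 
Train     | Implement
Migrate   | NULL     
Design    | Migrate  
Plan      | Train    


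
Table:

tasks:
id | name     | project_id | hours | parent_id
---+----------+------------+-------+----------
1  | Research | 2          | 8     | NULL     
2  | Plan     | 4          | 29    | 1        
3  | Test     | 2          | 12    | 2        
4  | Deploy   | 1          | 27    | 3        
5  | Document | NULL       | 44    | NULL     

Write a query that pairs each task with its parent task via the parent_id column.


This is a self-join: tasks is joined to a second copy of itself, matching each row's parent_id to another row's id. Use LEFT JOIN so rows with parent_id=NULL are kept.
  - task 1 (Research): parent_id=NULL -> NULL
  - task 2 (Plan): parent_id=1 -> Research
  - task 3 (Test): parent_id=2 -> Plan
  - task 4 (Deploy): parent_id=3 -> Test
  - task 5 (Document): parent_id=NULL -> NULL

SQL:
SELECT a.name AS item, b.name AS parent
FROM tasks a
LEFT JOIN tasks b ON a.parent_id = b.id

Result:
item     | parent  
---------+---------
Research | NULL    
Plan     | Research
Test     | Plan    
Deploy   | Test    
Document | NULL    


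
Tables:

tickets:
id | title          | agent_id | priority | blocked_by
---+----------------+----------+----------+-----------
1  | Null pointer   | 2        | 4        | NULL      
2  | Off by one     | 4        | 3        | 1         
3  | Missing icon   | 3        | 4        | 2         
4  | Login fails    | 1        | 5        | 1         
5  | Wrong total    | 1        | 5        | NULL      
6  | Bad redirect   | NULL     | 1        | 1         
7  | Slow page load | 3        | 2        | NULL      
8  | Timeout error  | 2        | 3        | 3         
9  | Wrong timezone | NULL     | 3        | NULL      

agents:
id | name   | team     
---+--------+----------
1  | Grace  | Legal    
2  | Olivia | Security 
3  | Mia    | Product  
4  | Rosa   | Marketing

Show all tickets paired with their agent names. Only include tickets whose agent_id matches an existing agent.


INNER JOIN keeps only tickets rows whose agent_id matches an id in agents. Walk through each ticket:
  - ticket 1 (Null pointer): agent_id=2 -> matches Olivia
  - ticket 2 (Off by one): agent_id=4 -> matches Rosa
  - ticket 3 (Missing icon): agent_id=3 -> matches Mia
  - ticket 4 (Login fails): agent_id=1 -> matches Grace
  - ticket 5 (Wrong total): agent_id=1 -> matches Grace
  - ticket 6 (Bad redirect): agent_id=NULL, no match -> dropped
  - ticket 7 (Slow page load): agent_id=3 -> matches Mia
  - ticket 8 (Timeout error): agent_id=2 -> matches Olivia
  - ticket 9 (Wrong timezone): agent_id=NULL, no match -> dropped
So 2 of 9 rows are dropped.

SQL:
SELECT a.title, b.name AS agent
FROM tickets a
INNER JOIN agents b ON a.agent_id = b.id

Result:
title          | agent 
---------------+-------
Null pointer   | Olivia
Off by one     | Rosa  
Missing icon   | Mia   
Login fails    | Grace 
Wrong total    | Grace 
Slow page load | Mia   
Timeout error  | Olivia


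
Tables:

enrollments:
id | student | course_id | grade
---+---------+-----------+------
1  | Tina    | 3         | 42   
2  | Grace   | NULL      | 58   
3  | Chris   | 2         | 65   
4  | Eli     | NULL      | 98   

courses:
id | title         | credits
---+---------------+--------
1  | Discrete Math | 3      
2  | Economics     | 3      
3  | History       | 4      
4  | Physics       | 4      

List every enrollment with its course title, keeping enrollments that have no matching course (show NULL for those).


LEFT JOIN keeps every row from enrollments (the left table); where course_id has no match in courses, the course columns become NULL. Walk through each enrollment:
  - enrollment 1 (Tina): course_id=3 -> matches History
  - enrollment 2 (Grace): course_id=NULL, no match -> kept with NULL
  - enrollment 3 (Chris): course_id=2 -> matches Economics
  - enrollment 4 (Eli): course_id=NULL, no match -> kept with NULL
All 4 rows appear; 2 have NULL course.

SQL:
SELECT a.student, b.title AS course
FROM enrollments a
LEFT JOIN courses b ON a.course_id = b.id

Result:
student | course   
--------+----------
Tina    | History  
Grace   | NULL     
Chris   | Economics
Eli     | NULL     


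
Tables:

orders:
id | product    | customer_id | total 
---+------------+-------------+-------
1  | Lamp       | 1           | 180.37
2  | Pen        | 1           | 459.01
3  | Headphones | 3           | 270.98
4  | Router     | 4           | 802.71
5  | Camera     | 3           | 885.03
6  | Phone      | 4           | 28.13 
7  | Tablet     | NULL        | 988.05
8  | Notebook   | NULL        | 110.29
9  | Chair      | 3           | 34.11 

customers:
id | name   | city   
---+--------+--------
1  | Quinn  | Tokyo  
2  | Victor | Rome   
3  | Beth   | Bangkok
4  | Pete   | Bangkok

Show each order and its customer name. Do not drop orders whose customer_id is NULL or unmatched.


LEFT JOIN keeps every row from orders (the left table); where customer_id has no match in customers, the customer columns become NULL. Walk through each order:
  - order 1 (Lamp): customer_id=1 -> matches Quinn
  - order 2 (Pen): customer_id=1 -> matches Quinn
  - order 3 (Headphones): customer_id=3 -> matches Beth
  - order 4 (Router): customer_id=4 -> matches Pete
  - order 5 (Camera): customer_id=3 -> matches Beth
  - order 6 (Phone): customer_id=4 -> matches Pete
  - order 7 (Tablet): customer_id=NULL, no match -> kept with NULL
  - order 8 (Notebook): customer_id=NULL, no match -> kept with NULL
  - order 9 (Chair): customer_id=3 -> matches Beth
All 9 rows appear; 2 have NULL customer.

SQL:
SELECT a.product, b.name AS customer
FROM orders a
LEFT JOIN customers b ON a.customer_id = b.id

Result:
product    | customer
-----------+---------
Lamp       | Quinn   
Pen        | Quinn   
Headphones | Beth    
Router     | Pete    
Camera     | Beth    
Phone      | Pete    
Tablet     | NULL    
Notebook   | NULL    
Chair      | Beth    


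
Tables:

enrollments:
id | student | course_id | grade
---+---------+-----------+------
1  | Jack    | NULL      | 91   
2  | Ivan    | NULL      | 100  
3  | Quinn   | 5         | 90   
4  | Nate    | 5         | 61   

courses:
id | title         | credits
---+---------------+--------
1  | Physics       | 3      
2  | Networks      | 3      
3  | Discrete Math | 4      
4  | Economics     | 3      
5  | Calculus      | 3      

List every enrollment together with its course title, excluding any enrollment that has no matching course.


INNER JOIN keeps only enrollments rows whose course_id matches an id in courses. Walk through each enrollment:
  - enrollment 1 (Jack): course_id=NULL, no match -> dropped
  - enrollment 2 (Ivan): course_id=NULL, no match -> dropped
  - enrollment 3 (Quinn): course_id=5 -> matches Calculus
  - enrollment 4 (Nate): course_id=5 -> matches Calculus
So 2 of 4 rows are dropped.

SQL:
SELECT a.student, b.title AS course
FROM enrollments a
INNER JOIN courses b ON a.course_id = b.id

Result:
student | course  
--------+---------
Quinn   | Calculus
Nate    | Calculus


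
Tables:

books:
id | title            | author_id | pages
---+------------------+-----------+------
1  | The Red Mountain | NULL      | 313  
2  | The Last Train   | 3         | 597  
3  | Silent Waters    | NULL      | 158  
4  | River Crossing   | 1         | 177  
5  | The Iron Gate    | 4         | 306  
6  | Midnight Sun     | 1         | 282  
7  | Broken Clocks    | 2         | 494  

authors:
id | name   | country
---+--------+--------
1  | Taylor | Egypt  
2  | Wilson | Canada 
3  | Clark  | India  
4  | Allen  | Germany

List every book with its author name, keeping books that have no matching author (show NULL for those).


LEFT JOIN keeps every row from books (the left table); where author_id has no match in authors, the author columns become NULL. Walk through each book:
  - book 1 (The Red Mountain): author_id=NULL, no match -> kept with NULL
  - book 2 (The Last Train): author_id=3 -> matches Clark
  - book 3 (Silent Waters): author_id=NULL, no match -> kept with NULL
  - book 4 (River Crossing): author_id=1 -> matches Taylor
  - book 5 (The Iron Gate): author_id=4 -> matches Allen
  - book 6 (Midnight Sun): author_id=1 -> matches Taylor
  - book 7 (Broken Clocks): author_id=2 -> matches Wilson
All 7 rows appear; 2 have NULL author.

SQL:
SELECT a.title, b.name AS author
FROM books a
LEFT JOIN authors b ON a.author_id = b.id

Result:
title            | author
-----------------+-------
The Red Mountain | NULL  
The Last Train   | Clark 
Silent Waters    | NULL  
River Crossing   | Taylor
The Iron Gate    | Allen 
Midnight Sun     | Taylor
Broken Clocks    | Wilson


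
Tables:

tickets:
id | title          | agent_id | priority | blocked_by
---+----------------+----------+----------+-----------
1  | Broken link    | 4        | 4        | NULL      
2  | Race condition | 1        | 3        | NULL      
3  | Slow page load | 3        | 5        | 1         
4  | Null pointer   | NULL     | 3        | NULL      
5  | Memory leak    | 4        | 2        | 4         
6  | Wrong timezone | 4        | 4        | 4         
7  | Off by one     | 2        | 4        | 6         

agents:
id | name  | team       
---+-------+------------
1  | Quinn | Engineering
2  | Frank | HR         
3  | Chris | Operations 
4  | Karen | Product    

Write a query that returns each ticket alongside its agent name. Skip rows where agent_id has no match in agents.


INNER JOIN keeps only tickets rows whose agent_id matches an id in agents. Walk through each ticket:
  - ticket 1 (Broken link): agent_id=4 -> matches Karen
  - ticket 2 (Race condition): agent_id=1 -> matches Quinn
  - ticket 3 (Slow page load): agent_id=3 -> matches Chris
  - ticket 4 (Null pointer): agent_id=NULL, no match -> dropped
  - ticket 5 (Memory leak): agent_id=4 -> matches Karen
  - ticket 6 (Wrong timezone): agent_id=4 -> matches Karen
  - ticket 7 (Off by one): agent_id=2 -> matches Frank
So 1 of 7 rows is dropped.

SQL:
SELECT a.title, b.name AS agent
FROM tickets a
INNER JOIN agents b ON a.agent_id = b.id

Result:
title          | agent
---------------+------
Broken link    | Karen
Race condition | Quinn
Slow page load | Chris
Memory leak    | Karen
Wrong timezone | Karen
Off by one     | Frank


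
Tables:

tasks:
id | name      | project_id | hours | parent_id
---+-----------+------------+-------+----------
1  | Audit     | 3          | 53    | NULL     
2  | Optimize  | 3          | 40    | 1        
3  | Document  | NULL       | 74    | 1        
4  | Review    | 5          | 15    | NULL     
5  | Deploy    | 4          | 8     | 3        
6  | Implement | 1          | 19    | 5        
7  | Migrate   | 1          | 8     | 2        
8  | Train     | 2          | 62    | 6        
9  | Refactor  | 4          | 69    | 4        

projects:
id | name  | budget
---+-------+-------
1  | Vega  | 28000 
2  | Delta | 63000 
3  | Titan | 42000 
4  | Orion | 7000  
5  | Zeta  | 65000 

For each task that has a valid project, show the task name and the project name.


INNER JOIN keeps only tasks rows whose project_id matches an id in projects. Walk through each task:
  - task 1 (Audit): project_id=3 -> matches Titan
  - task 2 (Optimize): project_id=3 -> matches Titan
  - task 3 (Document): project_id=NULL, no match -> dropped
  - task 4 (Review): project_id=5 -> matches Zeta
  - task 5 (Deploy): project_id=4 -> matches Orion
  - task 6 (Implement): project_id=1 -> matches Vega
  - task 7 (Migrate): project_id=1 -> matches Vega
  - task 8 (Train): project_id=2 -> matches Delta
  - task 9 (Refactor): project_id=4 -> matches Orion
So 1 of 9 rows is dropped.

SQL:
SELECT a.name, b.name AS project
FROM tasks a
INNER JOIN projects b ON a.project_id = b.id

Result:
name      | project
----------+--------
Audit     | Titan  
Optimize  | Titan  
Review    | Zeta   
Deploy    | Orion  
Implement | Vega   
Migrate   | Vega   
Train     | Delta  
Refactor  | Orion  


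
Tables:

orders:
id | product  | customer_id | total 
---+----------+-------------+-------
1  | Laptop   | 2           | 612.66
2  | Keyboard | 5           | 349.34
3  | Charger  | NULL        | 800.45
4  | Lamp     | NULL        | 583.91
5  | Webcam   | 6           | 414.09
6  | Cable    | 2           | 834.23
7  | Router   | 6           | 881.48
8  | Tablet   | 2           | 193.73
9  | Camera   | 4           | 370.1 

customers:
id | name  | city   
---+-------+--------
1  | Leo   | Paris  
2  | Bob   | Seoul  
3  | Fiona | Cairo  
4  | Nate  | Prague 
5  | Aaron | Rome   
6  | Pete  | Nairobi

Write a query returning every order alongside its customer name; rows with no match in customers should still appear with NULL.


LEFT JOIN keeps every row from orders (the left table); where customer_id has no match in customers, the customer columns become NULL. Walk through each order:
  - order 1 (Laptop): customer_id=2 -> matches Bob
  - order 2 (Keyboard): customer_id=5 -> matches Aaron
  - order 3 (Charger): customer_id=NULL, no match -> kept with NULL
  - order 4 (Lamp): customer_id=NULL, no match -> kept with NULL
  - order 5 (Webcam): customer_id=6 -> matches Pete
  - order 6 (Cable): customer_id=2 -> matches Bob
  - order 7 (Router): customer_id=6 -> matches Pete
  - order 8 (Tablet): customer_id=2 -> matches Bob
  - order 9 (Camera): customer_id=4 -> matches Nate
All 9 rows appear; 2 have NULL customer.

SQL:
SELECT a.product, b.name AS customer
FROM orders a
LEFT JOIN customers b ON a.customer_id = b.id

Result:
product  | customer
---------+---------
Laptop   | Bob     
Keyboard | Aaron   
Charger  | NULL    
Lamp     | NULL    
Webcam   | Pete    
Cable    | Bob     
Router   | Pete    
Tablet   | Bob     
Camera   | Nate    


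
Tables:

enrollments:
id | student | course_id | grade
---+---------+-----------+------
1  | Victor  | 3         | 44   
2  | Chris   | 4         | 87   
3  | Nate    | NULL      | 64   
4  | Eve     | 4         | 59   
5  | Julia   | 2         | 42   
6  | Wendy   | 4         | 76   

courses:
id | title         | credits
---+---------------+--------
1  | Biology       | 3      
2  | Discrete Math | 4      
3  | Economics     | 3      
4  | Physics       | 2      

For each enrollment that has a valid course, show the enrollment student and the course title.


INNER JOIN keeps only enrollments rows whose course_id matches an id in courses. Walk through each enrollment:
  - enrollment 1 (Victor): course_id=3 -> matches Economics
  - enrollment 2 (Chris): course_id=4 -> matches Physics
  - enrollment 3 (Nate): course_id=NULL, no match -> dropped
  - enrollment 4 (Eve): course_id=4 -> matches Physics
  - enrollment 5 (Julia): course_id=2 -> matches Discrete Math
  - enrollment 6 (Wendy): course_id=4 -> matches Physics
So 1 of 6 rows is dropped.

SQL:
SELECT a.student, b.title AS course
FROM enrollments a
INNER JOIN courses b ON a.course_id = b.id

Result:
student | course       
--------+--------------
Victor  | Economics    
Chris   | Physics      
Eve     | Physics      
Julia   | Discrete Math
Wendy   | Physics      


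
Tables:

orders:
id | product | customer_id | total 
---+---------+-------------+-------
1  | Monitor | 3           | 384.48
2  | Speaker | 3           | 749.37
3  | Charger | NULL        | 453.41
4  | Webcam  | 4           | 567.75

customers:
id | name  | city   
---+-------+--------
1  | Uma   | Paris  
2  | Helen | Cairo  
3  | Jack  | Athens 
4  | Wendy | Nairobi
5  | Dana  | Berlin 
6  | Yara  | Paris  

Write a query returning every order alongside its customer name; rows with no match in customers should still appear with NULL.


LEFT JOIN keeps every row from orders (the left table); where customer_id has no match in customers, the customer columns become NULL. Walk through each order:
  - order 1 (Monitor): customer_id=3 -> matches Jack
  - order 2 (Speaker): customer_id=3 -> matches Jack
  - order 3 (Charger): customer_id=NULL, no match -> kept with NULL
  - order 4 (Webcam): customer_id=4 -> matches Wendy
All 4 rows appear; 1 has NULL customer.

SQL:
SELECT a.product, b.name AS customer
FROM orders a
LEFT JOIN customers b ON a.customer_id = b.id

Result:
product | customer
--------+---------
Monitor | Jack    
Speaker | Jack    
Charger | NULL    
Webcam  | Wendy   


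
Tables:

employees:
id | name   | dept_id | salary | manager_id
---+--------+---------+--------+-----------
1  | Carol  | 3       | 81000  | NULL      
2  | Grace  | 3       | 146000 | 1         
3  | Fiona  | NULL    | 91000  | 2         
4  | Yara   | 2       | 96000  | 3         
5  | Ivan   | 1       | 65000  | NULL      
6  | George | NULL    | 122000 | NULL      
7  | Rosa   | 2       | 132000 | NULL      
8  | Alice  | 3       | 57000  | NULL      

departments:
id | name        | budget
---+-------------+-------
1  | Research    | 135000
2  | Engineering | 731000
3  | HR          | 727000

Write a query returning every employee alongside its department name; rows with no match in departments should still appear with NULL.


LEFT JOIN keeps every row from employees (the left table); where dept_id has no match in departments, the department columns become NULL. Walk through each employee:
  - employee 1 (Carol): dept_id=3 -> matches HR
  - employee 2 (Grace): dept_id=3 -> matches HR
  - employee 3 (Fiona): dept_id=NULL, no match -> kept with NULL
  - employee 4 (Yara): dept_id=2 -> matches Engineering
  - employee 5 (Ivan): dept_id=1 -> matches Research
  - employee 6 (George): dept_id=NULL, no match -> kept with NULL
  - employee 7 (Rosa): dept_id=2 -> matches Engineering
  - employee 8 (Alice): dept_id=3 -> matches HR
All 8 rows appear; 2 have NULL department.

SQL:
SELECT a.name, b.name AS department
FROM employees a
LEFT JOIN departments b ON a.dept_id = b.id

Result:
name   | department 
-------+------------
Carol  | HR         
Grace  | HR         
Fiona  | NULL       
Yara   | Engineering
Ivan   | Research   
George | NULL       
Rosa   | Engineering
Alice  | HR         


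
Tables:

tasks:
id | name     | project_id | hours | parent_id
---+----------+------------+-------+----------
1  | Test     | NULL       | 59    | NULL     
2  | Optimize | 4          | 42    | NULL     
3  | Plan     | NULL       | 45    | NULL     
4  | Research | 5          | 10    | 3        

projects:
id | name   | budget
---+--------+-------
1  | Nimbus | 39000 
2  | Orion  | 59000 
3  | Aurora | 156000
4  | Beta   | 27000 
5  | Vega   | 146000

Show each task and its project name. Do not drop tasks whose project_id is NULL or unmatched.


LEFT JOIN keeps every row from tasks (the left table); where project_id has no match in projects, the project columns become NULL. Walk through each task:
  - task 1 (Test): project_id=NULL, no match -> kept with NULL
  - task 2 (Optimize): project_id=4 -> matches Beta
  - task 3 (Plan): project_id=NULL, no match -> kept with NULL
  - task 4 (Research): project_id=5 -> matches Vega
All 4 rows appear; 2 have NULL project.

SQL:
SELECT a.name, b.name AS project
FROM tasks a
LEFT JOIN projects b ON a.project_id = b.id

Result:
name     | project
---------+--------
Test     | NULL   
Optimize | Beta   
Plan     | NULL   
Research | Vega   


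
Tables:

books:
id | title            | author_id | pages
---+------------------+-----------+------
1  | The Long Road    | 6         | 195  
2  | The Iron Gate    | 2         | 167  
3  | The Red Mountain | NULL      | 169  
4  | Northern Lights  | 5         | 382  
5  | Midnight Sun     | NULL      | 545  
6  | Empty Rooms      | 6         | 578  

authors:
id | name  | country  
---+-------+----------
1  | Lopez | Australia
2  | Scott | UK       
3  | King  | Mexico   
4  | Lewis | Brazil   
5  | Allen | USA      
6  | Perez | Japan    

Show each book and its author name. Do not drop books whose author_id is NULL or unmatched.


LEFT JOIN keeps every row from books (the left table); where author_id has no match in authors, the author columns become NULL. Walk through each book:
  - book 1 (The Long Road): author_id=6 -> matches Perez
  - book 2 (The Iron Gate): author_id=2 -> matches Scott
  - book 3 (The Red Mountain): author_id=NULL, no match -> kept with NULL
  - book 4 (Northern Lights): author_id=5 -> matches Allen
  - book 5 (Midnight Sun): author_id=NULL, no match -> kept with NULL
  - book 6 (Empty Rooms): author_id=6 -> matches Perez
All 6 rows appear; 2 have NULL author.

SQL:
SELECT a.title, b.name AS author
FROM books a
LEFT JOIN authors b ON a.author_id = b.id

Result:
title            | author
-----------------+-------
The Long Road    | Perez 
The Iron Gate    | Scott 
The Red Mountain | NULL  
Northern Lights  | Allen 
Midnight Sun     | NULL  
Empty Rooms      | Perez 


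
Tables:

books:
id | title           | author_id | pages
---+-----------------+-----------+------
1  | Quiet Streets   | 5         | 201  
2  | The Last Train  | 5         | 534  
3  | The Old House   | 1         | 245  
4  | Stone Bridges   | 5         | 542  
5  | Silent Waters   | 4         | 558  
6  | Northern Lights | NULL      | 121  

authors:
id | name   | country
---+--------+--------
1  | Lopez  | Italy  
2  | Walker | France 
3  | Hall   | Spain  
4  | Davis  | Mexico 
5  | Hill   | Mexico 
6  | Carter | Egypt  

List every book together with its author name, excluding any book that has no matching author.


INNER JOIN keeps only books rows whose author_id matches an id in authors. Walk through each book:
  - book 1 (Quiet Streets): author_id=5 -> matches Hill
  - book 2 (The Last Train): author_id=5 -> matches Hill
  - book 3 (The Old House): author_id=1 -> matches Lopez
  - book 4 (Stone Bridges): author_id=5 -> matches Hill
  - book 5 (Silent Waters): author_id=4 -> matches Davis
  - book 6 (Northern Lights): author_id=NULL, no match -> dropped
So 1 of 6 rows is dropped.

SQL:
SELECT a.title, b.name AS author
FROM books a
INNER JOIN authors b ON a.author_id = b.id

Result:
title          | author
---------------+-------
Quiet Streets  | Hill  
The Last Train | Hill  
The Old House  | Lopez 
Stone Bridges  | Hill  
Silent Waters  | Davis 


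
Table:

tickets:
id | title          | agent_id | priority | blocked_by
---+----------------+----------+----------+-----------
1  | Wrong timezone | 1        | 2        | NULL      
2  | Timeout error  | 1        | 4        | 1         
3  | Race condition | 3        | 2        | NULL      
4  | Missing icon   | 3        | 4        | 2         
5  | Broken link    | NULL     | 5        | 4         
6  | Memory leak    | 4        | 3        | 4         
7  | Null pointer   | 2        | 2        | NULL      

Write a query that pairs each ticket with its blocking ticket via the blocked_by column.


This is a self-join: tickets is joined to a second copy of itself, matching each row's blocked_by to another row's id. Use LEFT JOIN so rows with blocked_by=NULL are kept.
  - ticket 1 (Wrong timezone): blocked_by=NULL -> NULL
  - ticket 2 (Timeout error): blocked_by=1 -> Wrong timezone
  - ticket 3 (Race condition): blocked_by=NULL -> NULL
  - ticket 4 (Missing icon): blocked_by=2 -> Timeout error
  - ticket 5 (Broken link): blocked_by=4 -> Missing icon
  - ticket 6 (Memory leak): blocked_by=4 -> Missing icon
  - ticket 7 (Null pointer): blocked_by=NULL -> NULL

SQL:
SELECT a.title AS item, b.title AS blocked_by
FROM tickets a
LEFT JOIN tickets b ON a.blocked_by = b.id

Result:
item           | blocked_by    
---------------+---------------
Wrong timezone | NULL          
Timeout error  | Wrong timezone
Race condition | NULL          
Missing icon   | Timeout error 
Broken link    | Missing icon  
Memory leak    | Missing icon  
Null pointer   | NULL          


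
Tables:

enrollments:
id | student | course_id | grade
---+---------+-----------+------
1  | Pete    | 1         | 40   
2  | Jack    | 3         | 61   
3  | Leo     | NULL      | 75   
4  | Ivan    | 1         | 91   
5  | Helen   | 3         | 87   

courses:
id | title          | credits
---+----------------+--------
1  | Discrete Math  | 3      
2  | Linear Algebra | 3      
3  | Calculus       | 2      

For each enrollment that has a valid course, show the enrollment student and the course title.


INNER JOIN keeps only enrollments rows whose course_id matches an id in courses. Walk through each enrollment:
  - enrollment 1 (Pete): course_id=1 -> matches Discrete Math
  - enrollment 2 (Jack): course_id=3 -> matches Calculus
  - enrollment 3 (Leo): course_id=NULL, no match -> dropped
  - enrollment 4 (Ivan): course_id=1 -> matches Discrete Math
  - enrollment 5 (Helen): course_id=3 -> matches Calculus
So 1 of 5 rows is dropped.

SQL:
SELECT a.student, b.title AS course
FROM enrollments a
INNER JOIN courses b ON a.course_id = b.id

Result:
student | course       
--------+--------------
Pete    | Discrete Math
Jack    | Calculus     
Ivan    | Discrete Math
Helen   | Calculus     


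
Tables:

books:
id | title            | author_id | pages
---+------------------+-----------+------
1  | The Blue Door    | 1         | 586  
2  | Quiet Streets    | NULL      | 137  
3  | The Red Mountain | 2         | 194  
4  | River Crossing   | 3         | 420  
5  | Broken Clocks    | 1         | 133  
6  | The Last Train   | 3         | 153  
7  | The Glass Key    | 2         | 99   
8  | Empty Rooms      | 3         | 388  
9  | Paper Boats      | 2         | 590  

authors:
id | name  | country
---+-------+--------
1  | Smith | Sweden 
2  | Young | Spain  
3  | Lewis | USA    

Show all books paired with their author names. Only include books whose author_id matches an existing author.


INNER JOIN keeps only books rows whose author_id matches an id in authors. Walk through each book:
  - book 1 (The Blue Door): author_id=1 -> matches Smith
  - book 2 (Quiet Streets): author_id=NULL, no match -> dropped
  - book 3 (The Red Mountain): author_id=2 -> matches Young
  - book 4 (River Crossing): author_id=3 -> matches Lewis
  - book 5 (Broken Clocks): author_id=1 -> matches Smith
  - book 6 (The Last Train): author_id=3 -> matches Lewis
  - book 7 (The Glass Key): author_id=2 -> matches Young
  - book 8 (Empty Rooms): author_id=3 -> matches Lewis
  - book 9 (Paper Boats): author_id=2 -> matches Young
So 1 of 9 rows is dropped.

SQL:
SELECT a.title, b.name AS author
FROM books a
INNER JOIN authors b ON a.author_id = b.id

Result:
title            | author
-----------------+-------
The Blue Door    | Smith 
The Red Mountain | Young 
River Crossing   | Lewis 
Broken Clocks    | Smith 
The Last Train   | Lewis 
The Glass Key    | Young 
Empty Rooms      | Lewis 
Paper Boats      | Young 


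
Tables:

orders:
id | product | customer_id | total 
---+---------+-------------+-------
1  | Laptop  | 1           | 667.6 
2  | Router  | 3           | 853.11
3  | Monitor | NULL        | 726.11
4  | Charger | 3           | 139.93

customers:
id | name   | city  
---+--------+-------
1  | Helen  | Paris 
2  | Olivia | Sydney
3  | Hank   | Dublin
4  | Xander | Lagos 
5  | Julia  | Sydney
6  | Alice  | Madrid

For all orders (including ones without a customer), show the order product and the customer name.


LEFT JOIN keeps every row from orders (the left table); where customer_id has no match in customers, the customer columns become NULL. Walk through each order:
  - order 1 (Laptop): customer_id=1 -> matches Helen
  - order 2 (Router): customer_id=3 -> matches Hank
  - order 3 (Monitor): customer_id=NULL, no match -> kept with NULL
  - order 4 (Charger): customer_id=3 -> matches Hank
All 4 rows appear; 1 has NULL customer.

SQL:
SELECT a.product, b.name AS customer
FROM orders a
LEFT JOIN customers b ON a.customer_id = b.id

Result:
product | customer
--------+---------
Laptop  | Helen   
Router  | Hank    
Monitor | NULL    
Charger | Hank    


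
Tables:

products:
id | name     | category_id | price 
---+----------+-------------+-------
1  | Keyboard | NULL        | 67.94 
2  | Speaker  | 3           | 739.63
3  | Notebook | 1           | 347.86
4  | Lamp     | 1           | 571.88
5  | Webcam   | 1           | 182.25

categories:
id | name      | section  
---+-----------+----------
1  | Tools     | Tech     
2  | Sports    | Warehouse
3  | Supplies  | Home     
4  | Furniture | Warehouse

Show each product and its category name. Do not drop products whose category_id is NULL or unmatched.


LEFT JOIN keeps every row from products (the left table); where category_id has no match in categories, the category columns become NULL. Walk through each product:
  - product 1 (Keyboard): category_id=NULL, no match -> kept with NULL
  - product 2 (Speaker): category_id=3 -> matches Supplies
  - product 3 (Notebook): category_id=1 -> matches Tools
  - product 4 (Lamp): category_id=1 -> matches Tools
  - product 5 (Webcam): category_id=1 -> matches Tools
All 5 rows appear; 1 has NULL category.

SQL:
SELECT a.name, b.name AS category
FROM products a
LEFT JOIN categories b ON a.category_id = b.id

Result:
name     | category
---------+---------
Keyboard | NULL    
Speaker  | Supplies
Notebook | Tools   
Lamp     | Tools   
Webcam   | Tools   


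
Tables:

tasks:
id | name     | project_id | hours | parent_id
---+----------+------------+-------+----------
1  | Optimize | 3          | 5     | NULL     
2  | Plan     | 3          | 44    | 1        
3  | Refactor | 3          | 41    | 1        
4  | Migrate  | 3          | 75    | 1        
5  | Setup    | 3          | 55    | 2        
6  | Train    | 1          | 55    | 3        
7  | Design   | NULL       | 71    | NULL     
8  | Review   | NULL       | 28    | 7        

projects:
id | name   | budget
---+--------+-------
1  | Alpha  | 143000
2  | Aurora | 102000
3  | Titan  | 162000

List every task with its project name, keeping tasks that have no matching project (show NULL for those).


LEFT JOIN keeps every row from tasks (the left table); where project_id has no match in projects, the project columns become NULL. Walk through each task:
  - task 1 (Optimize): project_id=3 -> matches Titan
  - task 2 (Plan): project_id=3 -> matches Titan
  - task 3 (Refactor): project_id=3 -> matches Titan
  - task 4 (Migrate): project_id=3 -> matches Titan
  - task 5 (Setup): project_id=3 -> matches Titan
  - task 6 (Train): project_id=1 -> matches Alpha
  - task 7 (Design): project_id=NULL, no match -> kept with NULL
  - task 8 (Review): project_id=NULL, no match -> kept with NULL
All 8 rows appear; 2 have NULL project.

SQL:
SELECT a.name, b.name AS project
FROM tasks a
LEFT JOIN projects b ON a.project_id = b.id

Result:
name     | project
---------+--------
Optimize | Titan  
Plan     | Titan  
Refactor | Titan  
Migrate  | Titan  
Setup    | Titan  
Train    | Alpha  
Design   | NULL   
Review   | NULL   


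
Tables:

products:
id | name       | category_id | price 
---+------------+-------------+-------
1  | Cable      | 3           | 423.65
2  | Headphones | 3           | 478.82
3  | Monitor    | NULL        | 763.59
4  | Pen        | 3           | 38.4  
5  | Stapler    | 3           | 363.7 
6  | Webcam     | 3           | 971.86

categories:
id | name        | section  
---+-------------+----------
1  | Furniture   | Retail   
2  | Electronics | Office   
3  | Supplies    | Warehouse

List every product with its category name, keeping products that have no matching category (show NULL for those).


LEFT JOIN keeps every row from products (the left table); where category_id has no match in categories, the category columns become NULL. Walk through each product:
  - product 1 (Cable): category_id=3 -> matches Supplies
  - product 2 (Headphones): category_id=3 -> matches Supplies
  - product 3 (Monitor): category_id=NULL, no match -> kept with NULL
  - product 4 (Pen): category_id=3 -> matches Supplies
  - product 5 (Stapler): category_id=3 -> matches Supplies
  - product 6 (Webcam): category_id=3 -> matches Supplies
All 6 rows appear; 1 has NULL category.

SQL:
SELECT a.name, b.name AS category
FROM products a
LEFT JOIN categories b ON a.category_id = b.id

Result:
name       | category
-----------+---------
Cable      | Supplies
Headphones | Supplies
Monitor    | NULL    
Pen        | Supplies
Stapler    | Supplies
Webcam     | Supplies


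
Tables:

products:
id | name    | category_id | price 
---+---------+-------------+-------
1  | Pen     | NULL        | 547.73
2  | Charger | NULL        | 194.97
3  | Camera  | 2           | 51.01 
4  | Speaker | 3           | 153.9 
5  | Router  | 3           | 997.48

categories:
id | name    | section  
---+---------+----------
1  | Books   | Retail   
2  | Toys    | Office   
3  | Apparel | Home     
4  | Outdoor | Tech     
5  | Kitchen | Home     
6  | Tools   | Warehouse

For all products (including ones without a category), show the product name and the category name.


LEFT JOIN keeps every row from products (the left table); where category_id has no match in categories, the category columns become NULL. Walk through each product:
  - product 1 (Pen): category_id=NULL, no match -> kept with NULL
  - product 2 (Charger): category_id=NULL, no match -> kept with NULL
  - product 3 (Camera): category_id=2 -> matches Toys
  - product 4 (Speaker): category_id=3 -> matches Apparel
  - product 5 (Router): category_id=3 -> matches Apparel
All 5 rows appear; 2 have NULL category.

SQL:
SELECT a.name, b.name AS category
FROM products a
LEFT JOIN categories b ON a.category_id = b.id

Result:
name    | category
--------+---------
Pen     | NULL    
Charger | NULL    
Camera  | Toys    
Speaker | Apparel 
Router  | Apparel 
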